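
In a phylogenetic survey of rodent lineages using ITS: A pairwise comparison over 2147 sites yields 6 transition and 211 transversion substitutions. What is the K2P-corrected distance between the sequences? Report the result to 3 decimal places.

P = 6/2147 ≈ 0.002795 and Q = 211/2147 ≈ 0.098277.
Under the Kimura two-parameter model, d = −½ ln(1 − 2P − Q) − ¼ ln(1 − 2Q).
1 − 2P − Q = 0.896133, giving −½ ln(0.896133) = 0.054833.
1 − 2Q = 0.803446, giving −¼ ln(0.803446) = 0.054711.
d = 0.054833 + 0.054711 = 0.109544.

0.110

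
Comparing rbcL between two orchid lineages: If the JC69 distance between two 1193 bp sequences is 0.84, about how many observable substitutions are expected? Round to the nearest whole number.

Invert JC69: p = (3/4)(1 − e^(−4d/3)) = 0.75 × (1 − e^(-1.12)) = 0.75 × (1 − 0.326280) = 0.505290.
Expected differing sites = pL ≈ 0.505290 × 1193 = 602.81097 ≈ 603.

603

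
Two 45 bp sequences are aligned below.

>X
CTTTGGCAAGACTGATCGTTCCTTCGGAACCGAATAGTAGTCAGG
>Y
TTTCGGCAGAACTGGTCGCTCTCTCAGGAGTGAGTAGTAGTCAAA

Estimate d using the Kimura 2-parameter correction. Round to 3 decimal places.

Of 45 sites, 14 differences are transitions and 1 are transversions, so P = 14/45 ≈ 0.311111 and Q = 1/45 ≈ 0.022222.
Under the Kimura two-parameter model, d = −½ ln(1 − 2P − Q) − ¼ ln(1 − 2Q).
1 − 2P − Q = 0.355556, giving −½ ln(0.355556) = 0.517036.
1 − 2Q = 0.955556, giving −¼ ln(0.955556) = 0.011365.
d = 0.517036 + 0.011365 = 0.528401.

0.528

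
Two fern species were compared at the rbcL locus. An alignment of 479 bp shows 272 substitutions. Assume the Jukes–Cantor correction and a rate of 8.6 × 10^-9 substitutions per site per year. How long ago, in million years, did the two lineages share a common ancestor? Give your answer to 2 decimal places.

p = 272/479 ≈ 0.56785.
d = −(3/4) ln(1 − 4p/3) = −0.75 ln(1 − 0.757133) = −0.75 ln(0.242867)
  = −0.75 × (-1.415241) = 1.061431 substitutions/site.
Under a molecular clock d = 2μt, so t = d/(2μ) = 1.061431 / (2 × 8.6 × 10^-9) = 61.71 million years.

61.71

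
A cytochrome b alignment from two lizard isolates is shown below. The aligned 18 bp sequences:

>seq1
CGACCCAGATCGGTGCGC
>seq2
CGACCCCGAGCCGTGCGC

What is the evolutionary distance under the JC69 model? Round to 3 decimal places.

The sequences differ at 3 of 18 sites (7, 10, 12), so p = 3/18 ≈ 0.166667.
d = −(3/4) ln(1 − 4p/3) = −0.75 ln(1 − 0.222223) = −0.75 ln(0.777777)
  = −0.75 × (-0.251315) = 0.188486 substitutions/site.

0.188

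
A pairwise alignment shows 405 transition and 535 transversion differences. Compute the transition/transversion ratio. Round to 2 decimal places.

R = 405/535 = 0.757009… ≈ 0.76 (to 2 d.p.).

0.76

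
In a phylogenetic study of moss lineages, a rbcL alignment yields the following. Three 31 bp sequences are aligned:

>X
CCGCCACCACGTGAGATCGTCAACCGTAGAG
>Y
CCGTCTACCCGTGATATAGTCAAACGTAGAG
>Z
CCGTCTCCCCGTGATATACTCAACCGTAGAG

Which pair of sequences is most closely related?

Y and Z

X–Y: 7/31 differ, p = 0.226, d = 0.269.
X–Z: 6/31 differ, p = 0.194, d = 0.224.
Y–Z: 3/31 differ, p = 0.097, d = 0.104.
The smallest distance is between Y and Z.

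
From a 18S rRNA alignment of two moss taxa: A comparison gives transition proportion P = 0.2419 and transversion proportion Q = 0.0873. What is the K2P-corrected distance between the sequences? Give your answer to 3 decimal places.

Under the Kimura two-parameter model, d = −½ ln(1 − 2P − Q) − ¼ ln(1 − 2Q).
1 − 2P − Q = 0.4289, giving −½ ln(0.4289) = 0.423266.
1 − 2Q = 0.8254, giving −¼ ln(0.8254) = 0.047972.
d = 0.423266 + 0.047972 = 0.471238.

0.471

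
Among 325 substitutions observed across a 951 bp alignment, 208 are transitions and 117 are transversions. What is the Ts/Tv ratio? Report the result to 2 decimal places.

1.78

R = 208/117 = 1.777777… ≈ 1.78 (to 2 d.p.).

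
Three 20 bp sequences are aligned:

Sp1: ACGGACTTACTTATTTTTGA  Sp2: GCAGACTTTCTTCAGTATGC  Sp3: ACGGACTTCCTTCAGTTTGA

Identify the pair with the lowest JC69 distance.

Sp1 and Sp3

Sp1–Sp2: 8/20 differ, p = 0.400, d = 0.572.
Sp1–Sp3: 4/20 differ, p = 0.200, d = 0.233.
Sp2–Sp3: 5/20 differ, p = 0.250, d = 0.304.
The smallest distance is between Sp1 and Sp3.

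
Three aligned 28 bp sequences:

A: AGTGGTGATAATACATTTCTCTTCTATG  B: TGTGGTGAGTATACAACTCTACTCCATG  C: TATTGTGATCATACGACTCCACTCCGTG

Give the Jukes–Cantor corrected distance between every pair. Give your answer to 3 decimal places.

A–B: 8/28 sites differ → p ≈ 0.285714, d = −0.75 ln(1 − 0.380952) = 0.359679 ≈ 0.360.
A–C: 12/28 sites differ → p ≈ 0.428571, d = −0.75 ln(1 − 0.571428) = 0.635472 ≈ 0.635.
B–C: 7/28 sites differ → p = 0.25, d = −0.75 ln(1 − 0.333333) = 0.304098 ≈ 0.304.

d(A,B) = 0.360, d(A,C) = 0.635, d(B,C) = 0.304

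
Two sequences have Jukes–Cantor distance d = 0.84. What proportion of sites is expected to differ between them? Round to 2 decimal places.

0.51

p = (3/4)(1 − e^(−4d/3)) = 0.75 × (1 − e^(-1.12)) = 0.75 × (1 − 0.326280) = 0.505290.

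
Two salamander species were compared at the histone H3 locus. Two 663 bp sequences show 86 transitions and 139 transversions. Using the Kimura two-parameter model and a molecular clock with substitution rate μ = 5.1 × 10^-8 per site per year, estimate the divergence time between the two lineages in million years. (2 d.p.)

4.44

P = 86/663 ≈ 0.129713 and Q = 139/663 ≈ 0.209653.
Under the Kimura two-parameter model, d = −½ ln(1 − 2P − Q) − ¼ ln(1 − 2Q).
1 − 2P − Q = 0.530921, giving −½ ln(0.530921) = 0.316571.
1 − 2Q = 0.580694, giving −¼ ln(0.580694) = 0.135883.
d = 0.316571 + 0.135883 = 0.452454.
Under a molecular clock d = 2μt, so t = d/(2μ) = 0.452454 / (2 × 5.1 × 10^-8) = 4.44 million years.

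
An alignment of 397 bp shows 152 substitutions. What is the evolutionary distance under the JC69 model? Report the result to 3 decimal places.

0.536

p = 152/397 ≈ 0.382872.
d = −(3/4) ln(1 − 4p/3) = −0.75 ln(1 − 0.510496) = −0.75 ln(0.489504)
  = −0.75 × (-0.714363) = 0.535772 substitutions/site.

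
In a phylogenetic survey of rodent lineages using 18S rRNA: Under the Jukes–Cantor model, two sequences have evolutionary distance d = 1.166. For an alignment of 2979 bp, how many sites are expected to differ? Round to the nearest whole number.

1762

Invert JC69: p = (3/4)(1 − e^(−4d/3)) = 0.75 × (1 − e^(-1.554667)) = 0.75 × (1 − 0.211260) = 0.591555.
Expected differing sites = pL ≈ 0.591555 × 2979 = 1762.242345 ≈ 1762.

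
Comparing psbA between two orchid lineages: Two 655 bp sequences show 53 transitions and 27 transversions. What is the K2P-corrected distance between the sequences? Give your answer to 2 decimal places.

P = 53/655 ≈ 0.080916 and Q = 27/655 ≈ 0.041221.
Under the Kimura two-parameter model, d = −½ ln(1 − 2P − Q) − ¼ ln(1 − 2Q).
1 − 2P − Q = 0.796947, giving −½ ln(0.796947) = 0.113484.
1 − 2Q = 0.917558, giving −¼ ln(0.917558) = 0.021510.
d = 0.113484 + 0.021510 = 0.134994.

0.13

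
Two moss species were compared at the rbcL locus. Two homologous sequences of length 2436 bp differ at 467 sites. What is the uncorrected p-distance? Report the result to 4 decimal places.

0.1917

p = 467/2436 = 0.191707… ≈ 0.1917 (to 4 d.p.).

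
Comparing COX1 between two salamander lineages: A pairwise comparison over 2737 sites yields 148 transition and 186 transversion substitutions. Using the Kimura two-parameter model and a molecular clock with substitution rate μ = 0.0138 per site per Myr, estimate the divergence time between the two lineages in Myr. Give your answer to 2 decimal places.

P = 148/2737 ≈ 0.054074 and Q = 186/2737 ≈ 0.067958.
Under the Kimura two-parameter model, d = −½ ln(1 − 2P − Q) − ¼ ln(1 − 2Q).
1 − 2P − Q = 0.823894, giving −½ ln(0.823894) = 0.096857.
1 − 2Q = 0.864084, giving −¼ ln(0.864084) = 0.036521.
d = 0.096857 + 0.036521 = 0.133378.
Under a molecular clock d = 2μt, so t = d/(2μ) = 0.133378 / (2 × 0.0138) = 4.83 Myr.

4.83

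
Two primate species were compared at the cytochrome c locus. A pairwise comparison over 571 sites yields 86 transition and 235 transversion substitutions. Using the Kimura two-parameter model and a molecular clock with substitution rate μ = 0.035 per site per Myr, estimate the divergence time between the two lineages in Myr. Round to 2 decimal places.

15.10

P = 86/571 ≈ 0.150613 and Q = 235/571 ≈ 0.411559.
Under the Kimura two-parameter model, d = −½ ln(1 − 2P − Q) − ¼ ln(1 − 2Q).
1 − 2P − Q = 0.287215, giving −½ ln(0.287215) = 0.623762.
1 − 2Q = 0.176882, giving −¼ ln(0.176882) = 0.433068.
d = 0.623762 + 0.433068 = 1.056830.
Under a molecular clock d = 2μt, so t = d/(2μ) = 1.056830 / (2 × 0.035) = 15.10 Myr.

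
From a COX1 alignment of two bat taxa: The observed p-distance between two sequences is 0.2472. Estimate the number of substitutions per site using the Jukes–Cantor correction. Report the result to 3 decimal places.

d = −(3/4) ln(1 − 4p/3) = −0.75 ln(1 − 0.3296) = −0.75 ln(0.6704)
  = −0.75 × (-0.399881) = 0.299911 substitutions/site.

0.300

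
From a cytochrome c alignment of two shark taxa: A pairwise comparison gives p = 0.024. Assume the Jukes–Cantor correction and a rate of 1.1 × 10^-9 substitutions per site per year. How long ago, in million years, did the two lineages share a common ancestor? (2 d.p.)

11.09

d = −(3/4) ln(1 − 4p/3) = −0.75 ln(1 − 0.032) = −0.75 ln(0.968)
  = −0.75 × (-0.032523) = 0.024392 substitutions/site.
Under a molecular clock d = 2μt, so t = d/(2μ) = 0.024392 / (2 × 1.1 × 10^-9) = 11.09 million years.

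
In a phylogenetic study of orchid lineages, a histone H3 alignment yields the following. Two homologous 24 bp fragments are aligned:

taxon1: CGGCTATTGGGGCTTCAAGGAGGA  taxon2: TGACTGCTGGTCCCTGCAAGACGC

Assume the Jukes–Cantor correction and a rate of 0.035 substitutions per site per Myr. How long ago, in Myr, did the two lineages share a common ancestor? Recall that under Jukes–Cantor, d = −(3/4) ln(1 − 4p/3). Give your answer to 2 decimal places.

The sequences differ at 12 of 24 sites, so p = 12/24 = 0.5.
d = −(3/4) ln(1 − 4p/3) = −0.75 ln(1 − 0.666667) = −0.75 ln(0.333333)
  = −0.75 × (-1.098613) = 0.823960 substitutions/site.
Under a molecular clock d = 2μt, so t = d/(2μ) = 0.823960 / (2 × 0.035) = 11.77 Myr.

11.77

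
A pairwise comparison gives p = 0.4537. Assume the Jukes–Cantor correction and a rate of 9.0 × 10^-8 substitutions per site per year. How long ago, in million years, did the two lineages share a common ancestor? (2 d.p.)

d = −(3/4) ln(1 − 4p/3) = −0.75 ln(1 − 0.604933) = −0.75 ln(0.395067)
  = −0.75 × (-0.928700) = 0.696525 substitutions/site.
Under a molecular clock d = 2μt, so t = d/(2μ) = 0.696525 / (2 × 9.0 × 10^-8) = 3.87 million years.

3.87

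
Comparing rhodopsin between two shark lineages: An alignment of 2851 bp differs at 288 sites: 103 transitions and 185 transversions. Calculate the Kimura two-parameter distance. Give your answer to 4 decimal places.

P = 103/2851 ≈ 0.036128 and Q = 185/2851 ≈ 0.06489.
Under the Kimura two-parameter model, d = −½ ln(1 − 2P − Q) − ¼ ln(1 − 2Q).
1 − 2P − Q = 0.862854, giving −½ ln(0.862854) = 0.073755.
1 − 2Q = 0.87022, giving −¼ ln(0.87022) = 0.034752.
d = 0.073755 + 0.034752 = 0.108507.

0.1085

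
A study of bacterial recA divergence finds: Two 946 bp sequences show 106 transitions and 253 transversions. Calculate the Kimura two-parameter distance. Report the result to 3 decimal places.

P = 106/946 ≈ 0.112051 and Q = 253/946 ≈ 0.267442.
Under the Kimura two-parameter model, d = −½ ln(1 − 2P − Q) − ¼ ln(1 − 2Q).
1 − 2P − Q = 0.508456, giving −½ ln(0.508456) = 0.338188.
1 − 2Q = 0.465116, giving −¼ ln(0.465116) = 0.191367.
d = 0.338188 + 0.191367 = 0.529555.

0.530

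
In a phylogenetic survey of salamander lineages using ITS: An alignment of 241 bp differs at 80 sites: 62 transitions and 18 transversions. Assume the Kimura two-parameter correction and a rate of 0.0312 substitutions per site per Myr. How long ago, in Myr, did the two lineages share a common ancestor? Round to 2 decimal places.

P = 62/241 ≈ 0.257261 and Q = 18/241 ≈ 0.074689.
Under the Kimura two-parameter model, d = −½ ln(1 − 2P − Q) − ¼ ln(1 − 2Q).
1 − 2P − Q = 0.410789, giving −½ ln(0.410789) = 0.444838.
1 − 2Q = 0.850622, giving −¼ ln(0.850622) = 0.040447.
d = 0.444838 + 0.040447 = 0.485285.
Under a molecular clock d = 2μt, so t = d/(2μ) = 0.485285 / (2 × 0.0312) = 7.78 Myr.

7.78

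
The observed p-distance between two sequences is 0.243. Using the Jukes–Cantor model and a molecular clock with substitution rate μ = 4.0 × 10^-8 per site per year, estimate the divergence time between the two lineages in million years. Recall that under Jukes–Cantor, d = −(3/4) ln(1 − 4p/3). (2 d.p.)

d = −(3/4) ln(1 − 4p/3) = −0.75 ln(1 − 0.324) = −0.75 ln(0.676)
  = −0.75 × (-0.391562) = 0.293672 substitutions/site.
Under a molecular clock d = 2μt, so t = d/(2μ) = 0.293672 / (2 × 4.0 × 10^-8) = 3.67 million years.

3.67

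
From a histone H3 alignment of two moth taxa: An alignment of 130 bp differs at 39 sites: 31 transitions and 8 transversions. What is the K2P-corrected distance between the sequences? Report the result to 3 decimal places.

0.419

P = 31/130 ≈ 0.238462 and Q = 8/130 ≈ 0.061538.
Under the Kimura two-parameter model, d = −½ ln(1 − 2P − Q) − ¼ ln(1 − 2Q).
1 − 2P − Q = 0.461538, giving −½ ln(0.461538) = 0.386595.
1 − 2Q = 0.876924, giving −¼ ln(0.876924) = 0.032834.
d = 0.386595 + 0.032834 = 0.419429.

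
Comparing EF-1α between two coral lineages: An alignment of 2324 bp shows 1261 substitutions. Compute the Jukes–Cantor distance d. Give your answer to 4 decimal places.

p = 1261/2324 ≈ 0.542599.
d = −(3/4) ln(1 − 4p/3) = −0.75 ln(1 − 0.723465) = −0.75 ln(0.276535)
  = −0.75 × (-1.285418) = 0.964064 substitutions/site.

0.9641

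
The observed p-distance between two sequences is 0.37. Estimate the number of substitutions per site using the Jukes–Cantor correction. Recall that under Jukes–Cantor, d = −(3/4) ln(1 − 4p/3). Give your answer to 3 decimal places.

0.510

d = −(3/4) ln(1 − 4p/3) = −0.75 ln(1 − 0.493333) = −0.75 ln(0.506667)
  = −0.75 × (-0.679901) = 0.509926 substitutions/site.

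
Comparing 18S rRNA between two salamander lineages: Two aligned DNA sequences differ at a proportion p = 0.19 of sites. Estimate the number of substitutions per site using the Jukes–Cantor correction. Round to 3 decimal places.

0.219

d = −(3/4) ln(1 − 4p/3) = −0.75 ln(1 − 0.253333) = −0.75 ln(0.746667)
  = −0.75 × (-0.292136) = 0.219102 substitutions/site.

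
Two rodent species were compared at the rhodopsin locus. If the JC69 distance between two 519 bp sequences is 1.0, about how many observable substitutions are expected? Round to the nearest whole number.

287

Invert JC69: p = (3/4)(1 − e^(−4d/3)) = 0.75 × (1 − e^(-1.333333)) = 0.75 × (1 − 0.263597) = 0.552302.
Expected differing sites = pL ≈ 0.552302 × 519 = 286.644738 ≈ 287.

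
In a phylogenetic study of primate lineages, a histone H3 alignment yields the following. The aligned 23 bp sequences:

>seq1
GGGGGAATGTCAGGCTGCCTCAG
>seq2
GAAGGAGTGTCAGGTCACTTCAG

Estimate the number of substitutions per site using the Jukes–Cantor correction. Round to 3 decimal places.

0.390

The sequences differ at 7 of 23 sites (2, 3, 7, 15, 16, 17, 19), so p = 7/23 ≈ 0.304348.
d = −(3/4) ln(1 − 4p/3) = −0.75 ln(1 − 0.405797) = −0.75 ln(0.594203)
  = −0.75 × (-0.520534) = 0.390401 substitutions/site.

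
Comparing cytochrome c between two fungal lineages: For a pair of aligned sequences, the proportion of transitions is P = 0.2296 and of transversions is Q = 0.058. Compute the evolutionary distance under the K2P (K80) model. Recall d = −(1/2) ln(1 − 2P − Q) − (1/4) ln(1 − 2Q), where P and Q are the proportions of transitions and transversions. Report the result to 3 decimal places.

0.395

Under the Kimura two-parameter model, d = −½ ln(1 − 2P − Q) − ¼ ln(1 − 2Q).
1 − 2P − Q = 0.4828, giving −½ ln(0.4828) = 0.364076.
1 − 2Q = 0.884, giving −¼ ln(0.884) = 0.030825.
d = 0.364076 + 0.030825 = 0.394901.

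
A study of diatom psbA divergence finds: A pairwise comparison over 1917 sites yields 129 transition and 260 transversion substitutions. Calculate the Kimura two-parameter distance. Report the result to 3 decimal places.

P = 129/1917 ≈ 0.067293 and Q = 260/1917 ≈ 0.135629.
Under the Kimura two-parameter model, d = −½ ln(1 − 2P − Q) − ¼ ln(1 − 2Q).
1 − 2P − Q = 0.729785, giving −½ ln(0.729785) = 0.157503.
1 − 2Q = 0.728742, giving −¼ ln(0.728742) = 0.079109.
d = 0.157503 + 0.079109 = 0.236612.

0.237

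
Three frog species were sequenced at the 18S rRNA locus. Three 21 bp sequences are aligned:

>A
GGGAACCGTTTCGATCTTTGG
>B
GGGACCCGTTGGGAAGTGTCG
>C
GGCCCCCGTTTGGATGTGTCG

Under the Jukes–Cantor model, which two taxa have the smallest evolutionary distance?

A–B: 7/21 differ, p = 0.333, d = 0.441.
A–C: 7/21 differ, p = 0.333, d = 0.441.
B–C: 4/21 differ, p = 0.190, d = 0.220.
The smallest distance is between B and C.

B and C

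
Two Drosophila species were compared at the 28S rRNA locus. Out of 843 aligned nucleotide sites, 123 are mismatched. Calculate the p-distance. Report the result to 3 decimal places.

p = 123/843 = 0.145907… ≈ 0.146 (to 3 d.p.).

0.146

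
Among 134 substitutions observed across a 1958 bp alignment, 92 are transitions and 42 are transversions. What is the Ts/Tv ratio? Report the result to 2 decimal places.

R = 92/42 = 2.190476… ≈ 2.19 (to 2 d.p.).

2.19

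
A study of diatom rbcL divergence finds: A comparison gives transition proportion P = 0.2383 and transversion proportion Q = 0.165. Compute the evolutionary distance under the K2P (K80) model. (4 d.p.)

0.6132

Under the Kimura two-parameter model, d = −½ ln(1 − 2P − Q) − ¼ ln(1 − 2Q).
1 − 2P − Q = 0.3584, giving −½ ln(0.3584) = 0.513053.
1 − 2Q = 0.67, giving −¼ ln(0.67) = 0.100119.
d = 0.513053 + 0.100119 = 0.613172.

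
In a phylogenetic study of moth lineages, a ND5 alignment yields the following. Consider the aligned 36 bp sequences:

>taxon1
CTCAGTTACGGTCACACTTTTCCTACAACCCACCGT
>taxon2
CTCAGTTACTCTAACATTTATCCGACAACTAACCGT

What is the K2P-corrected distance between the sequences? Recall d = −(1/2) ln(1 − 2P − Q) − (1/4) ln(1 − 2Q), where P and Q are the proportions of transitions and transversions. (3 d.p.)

0.264

Of 36 sites, 2 differences are transitions and 6 are transversions, so P = 2/36 ≈ 0.055556 and Q = 6/36 ≈ 0.166667.
Under the Kimura two-parameter model, d = −½ ln(1 − 2P − Q) − ¼ ln(1 − 2Q).
1 − 2P − Q = 0.722221, giving −½ ln(0.722221) = 0.162712.
1 − 2Q = 0.666666, giving −¼ ln(0.666666) = 0.101367.
d = 0.162712 + 0.101367 = 0.264079.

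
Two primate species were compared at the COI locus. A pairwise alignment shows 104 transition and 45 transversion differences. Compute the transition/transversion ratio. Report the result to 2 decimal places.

2.31

R = 104/45 = 2.311111… ≈ 2.31 (to 2 d.p.).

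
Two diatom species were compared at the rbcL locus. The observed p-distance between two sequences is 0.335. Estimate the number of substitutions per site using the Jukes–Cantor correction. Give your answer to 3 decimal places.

d = −(3/4) ln(1 − 4p/3) = −0.75 ln(1 − 0.446667) = −0.75 ln(0.553333)
  = −0.75 × (-0.591795) = 0.443846 substitutions/site.

0.444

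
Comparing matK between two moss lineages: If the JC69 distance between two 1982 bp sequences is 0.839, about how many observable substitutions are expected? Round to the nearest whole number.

1001

Invert JC69: p = (3/4)(1 − e^(−4d/3)) = 0.75 × (1 − e^(-1.118667)) = 0.75 × (1 − 0.326715) = 0.504964.
Expected differing sites = pL ≈ 0.504964 × 1982 = 1000.838648 ≈ 1001.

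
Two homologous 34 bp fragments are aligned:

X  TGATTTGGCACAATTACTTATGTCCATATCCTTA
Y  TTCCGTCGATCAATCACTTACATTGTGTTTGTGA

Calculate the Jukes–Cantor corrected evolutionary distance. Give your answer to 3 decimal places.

The sequences differ at 18 of 34 sites, so p = 18/34 ≈ 0.529412.
d = −(3/4) ln(1 − 4p/3) = −0.75 ln(1 − 0.705883) = −0.75 ln(0.294117)
  = −0.75 × (-1.223778) = 0.917834 substitutions/site.

0.918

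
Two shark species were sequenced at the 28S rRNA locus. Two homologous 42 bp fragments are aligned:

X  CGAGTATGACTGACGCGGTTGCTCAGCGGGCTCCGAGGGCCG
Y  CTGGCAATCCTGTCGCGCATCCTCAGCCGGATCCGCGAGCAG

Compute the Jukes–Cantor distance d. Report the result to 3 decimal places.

The sequences differ at 15 of 42 sites, so p = 15/42 ≈ 0.357143.
d = −(3/4) ln(1 − 4p/3) = −0.75 ln(1 − 0.476191) = −0.75 ln(0.523809)
  = −0.75 × (-0.646628) = 0.484971 substitutions/site.

0.485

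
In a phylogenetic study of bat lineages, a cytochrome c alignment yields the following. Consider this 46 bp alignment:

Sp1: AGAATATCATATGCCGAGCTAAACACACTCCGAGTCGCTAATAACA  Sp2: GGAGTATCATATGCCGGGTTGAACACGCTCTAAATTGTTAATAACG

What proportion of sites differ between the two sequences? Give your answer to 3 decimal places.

The sequences differ at 12 of 46 positions.
p = 12/46 = 0.260869… ≈ 0.261 (to 3 d.p.).

0.261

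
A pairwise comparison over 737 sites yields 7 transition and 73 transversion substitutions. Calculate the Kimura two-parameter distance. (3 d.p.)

P = 7/737 ≈ 0.009498 and Q = 73/737 ≈ 0.09905.
Under the Kimura two-parameter model, d = −½ ln(1 − 2P − Q) − ¼ ln(1 − 2Q).
1 − 2P − Q = 0.881954, giving −½ ln(0.881954) = 0.062808.
1 − 2Q = 0.8019, giving −¼ ln(0.8019) = 0.055193.
d = 0.062808 + 0.055193 = 0.118001.

0.118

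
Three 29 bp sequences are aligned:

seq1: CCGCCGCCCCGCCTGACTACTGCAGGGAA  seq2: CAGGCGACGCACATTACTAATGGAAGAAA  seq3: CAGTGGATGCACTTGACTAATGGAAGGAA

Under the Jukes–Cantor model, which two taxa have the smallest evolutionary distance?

seq2 and seq3

seq1–seq2: 11/29 differ, p = 0.379, d = 0.529.
seq1–seq3: 11/29 differ, p = 0.379, d = 0.529.
seq2–seq3: 6/29 differ, p = 0.207, d = 0.242.
The smallest distance is between seq2 and seq3.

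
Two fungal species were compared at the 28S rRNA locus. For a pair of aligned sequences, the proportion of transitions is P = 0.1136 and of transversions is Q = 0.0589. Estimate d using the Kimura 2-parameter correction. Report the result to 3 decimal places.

0.200

Under the Kimura two-parameter model, d = −½ ln(1 − 2P − Q) − ¼ ln(1 − 2Q).
1 − 2P − Q = 0.7139, giving −½ ln(0.7139) = 0.168506.
1 − 2Q = 0.8822, giving −¼ ln(0.8822) = 0.031334.
d = 0.168506 + 0.031334 = 0.199840.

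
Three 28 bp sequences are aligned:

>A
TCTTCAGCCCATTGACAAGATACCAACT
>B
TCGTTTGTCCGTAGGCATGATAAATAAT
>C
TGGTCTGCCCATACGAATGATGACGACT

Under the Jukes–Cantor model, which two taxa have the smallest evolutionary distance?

B and C

A–B: 12/28 differ, p = 0.429, d = 0.635.
A–C: 11/28 differ, p = 0.393, d = 0.556.
B–C: 10/28 differ, p = 0.357, d = 0.485.
The smallest distance is between B and C.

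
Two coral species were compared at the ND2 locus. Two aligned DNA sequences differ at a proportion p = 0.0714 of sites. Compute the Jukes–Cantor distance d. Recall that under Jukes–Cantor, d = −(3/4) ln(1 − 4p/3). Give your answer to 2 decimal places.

0.08

d = −(3/4) ln(1 − 4p/3) = −0.75 ln(1 − 0.0952) = −0.75 ln(0.9048)
  = −0.75 × (-0.100041) = 0.075031 substitutions/site.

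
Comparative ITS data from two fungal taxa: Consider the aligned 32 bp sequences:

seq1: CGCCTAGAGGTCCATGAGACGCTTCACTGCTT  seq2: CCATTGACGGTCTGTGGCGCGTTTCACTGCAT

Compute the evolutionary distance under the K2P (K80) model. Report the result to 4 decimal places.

Of 32 sites, 8 differences are transitions and 5 are transversions, so P = 8/32 = 0.25 and Q = 5/32 = 0.15625.
Under the Kimura two-parameter model, d = −½ ln(1 − 2P − Q) − ¼ ln(1 − 2Q).
1 − 2P − Q = 0.34375, giving −½ ln(0.34375) = 0.533920.
1 − 2Q = 0.6875, giving −¼ ln(0.6875) = 0.093673.
d = 0.533920 + 0.093673 = 0.627593.

0.6276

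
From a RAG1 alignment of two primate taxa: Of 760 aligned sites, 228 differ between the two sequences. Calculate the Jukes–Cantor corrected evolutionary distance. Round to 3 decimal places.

p = 228/760 = 0.3.
d = −(3/4) ln(1 − 4p/3) = −0.75 ln(1 − 0.4) = −0.75 ln(0.6)
  = −0.75 × (-0.510826) = 0.383120 substitutions/site.

0.383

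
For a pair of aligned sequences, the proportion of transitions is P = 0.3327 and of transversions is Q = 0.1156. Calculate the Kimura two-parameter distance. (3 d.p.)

0.825

Under the Kimura two-parameter model, d = −½ ln(1 − 2P − Q) − ¼ ln(1 − 2Q).
1 − 2P − Q = 0.219, giving −½ ln(0.219) = 0.759342.
1 − 2Q = 0.7688, giving −¼ ln(0.7688) = 0.065731.
d = 0.759342 + 0.065731 = 0.825073.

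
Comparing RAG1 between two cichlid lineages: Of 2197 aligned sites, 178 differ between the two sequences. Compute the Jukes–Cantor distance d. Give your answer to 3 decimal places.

0.086

p = 178/2197 ≈ 0.08102.
d = −(3/4) ln(1 − 4p/3) = −0.75 ln(1 − 0.108027) = −0.75 ln(0.891973)
  = −0.75 × (-0.114319) = 0.085739 substitutions/site.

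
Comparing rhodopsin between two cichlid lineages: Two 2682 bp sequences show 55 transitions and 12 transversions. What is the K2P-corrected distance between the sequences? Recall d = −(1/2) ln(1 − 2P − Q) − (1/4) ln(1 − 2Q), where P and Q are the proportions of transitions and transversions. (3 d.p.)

P = 55/2682 ≈ 0.020507 and Q = 12/2682 ≈ 0.004474.
Under the Kimura two-parameter model, d = −½ ln(1 − 2P − Q) − ¼ ln(1 − 2Q).
1 − 2P − Q = 0.954512, giving −½ ln(0.954512) = 0.023278.
1 − 2Q = 0.991052, giving −¼ ln(0.991052) = 0.002247.
d = 0.023278 + 0.002247 = 0.025525.

0.026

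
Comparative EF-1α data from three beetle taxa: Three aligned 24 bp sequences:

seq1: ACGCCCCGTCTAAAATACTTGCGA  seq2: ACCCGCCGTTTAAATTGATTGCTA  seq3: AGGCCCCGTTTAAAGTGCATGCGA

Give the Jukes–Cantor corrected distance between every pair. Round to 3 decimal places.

d(seq1,seq2) = 0.369, d(seq1,seq3) = 0.244, d(seq2,seq3) = 0.369

seq1–seq2: 7/24 sites differ → p ≈ 0.291667, d = −0.75 ln(1 − 0.388889) = 0.369358 ≈ 0.369.
seq1–seq3: 5/24 sites differ → p ≈ 0.208333, d = −0.75 ln(1 − 0.277777) = 0.244066 ≈ 0.244.
seq2–seq3: 7/24 sites differ → p ≈ 0.291667, d = −0.75 ln(1 − 0.388889) = 0.369358 ≈ 0.369.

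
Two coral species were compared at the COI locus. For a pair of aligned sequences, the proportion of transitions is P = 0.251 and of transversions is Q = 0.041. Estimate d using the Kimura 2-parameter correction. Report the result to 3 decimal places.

0.413

Under the Kimura two-parameter model, d = −½ ln(1 − 2P − Q) − ¼ ln(1 − 2Q).
1 − 2P − Q = 0.457, giving −½ ln(0.457) = 0.391536.
1 − 2Q = 0.918, giving −¼ ln(0.918) = 0.021389.
d = 0.391536 + 0.021389 = 0.412925.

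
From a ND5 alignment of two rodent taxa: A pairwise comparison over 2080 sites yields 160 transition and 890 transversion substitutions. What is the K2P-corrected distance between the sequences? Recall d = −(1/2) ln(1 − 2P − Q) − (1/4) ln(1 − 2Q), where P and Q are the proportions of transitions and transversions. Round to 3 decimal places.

0.920

P = 160/2080 ≈ 0.076923 and Q = 890/2080 ≈ 0.427885.
Under the Kimura two-parameter model, d = −½ ln(1 − 2P − Q) − ¼ ln(1 − 2Q).
1 − 2P − Q = 0.418269, giving −½ ln(0.418269) = 0.435815.
1 − 2Q = 0.14423, giving −¼ ln(0.14423) = 0.484087.
d = 0.435815 + 0.484087 = 0.919902.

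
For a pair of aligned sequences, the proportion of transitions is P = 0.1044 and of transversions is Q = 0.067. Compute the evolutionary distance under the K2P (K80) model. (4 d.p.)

Under the Kimura two-parameter model, d = −½ ln(1 − 2P − Q) − ¼ ln(1 − 2Q).
1 − 2P − Q = 0.7242, giving −½ ln(0.7242) = 0.161344.
1 − 2Q = 0.866, giving −¼ ln(0.866) = 0.035968.
d = 0.161344 + 0.035968 = 0.197312.

0.1973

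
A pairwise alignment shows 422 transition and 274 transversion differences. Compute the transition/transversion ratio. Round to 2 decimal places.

1.54

R = 422/274 = 1.540145… ≈ 1.54 (to 2 d.p.).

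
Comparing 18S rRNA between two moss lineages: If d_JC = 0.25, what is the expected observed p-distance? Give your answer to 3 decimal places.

p = (3/4)(1 − e^(−4d/3)) = 0.75 × (1 − e^(-0.333333)) = 0.75 × (1 − 0.716532) = 0.212601.

0.213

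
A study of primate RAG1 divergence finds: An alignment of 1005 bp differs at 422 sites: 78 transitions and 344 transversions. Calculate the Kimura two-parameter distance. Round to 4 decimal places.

0.6326

P = 78/1005 ≈ 0.077612 and Q = 344/1005 ≈ 0.342289.
Under the Kimura two-parameter model, d = −½ ln(1 − 2P − Q) − ¼ ln(1 − 2Q).
1 − 2P − Q = 0.502487, giving −½ ln(0.502487) = 0.344093.
1 − 2Q = 0.315422, giving −¼ ln(0.315422) = 0.288461.
d = 0.344093 + 0.288461 = 0.632554.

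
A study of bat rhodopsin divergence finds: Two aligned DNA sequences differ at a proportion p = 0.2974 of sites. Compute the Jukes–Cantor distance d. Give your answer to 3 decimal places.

d = −(3/4) ln(1 − 4p/3) = −0.75 ln(1 − 0.396533) = −0.75 ln(0.603467)
  = −0.75 × (-0.505064) = 0.378798 substitutions/site.

0.379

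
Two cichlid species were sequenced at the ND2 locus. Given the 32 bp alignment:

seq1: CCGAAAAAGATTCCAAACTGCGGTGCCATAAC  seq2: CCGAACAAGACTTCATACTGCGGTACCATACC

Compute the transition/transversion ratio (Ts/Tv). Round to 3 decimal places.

Transitions are A↔G and C↔T; transversions are all other mismatches.
Transitions: 3. Transversions: 3.
R = 3/3 = 1.000.

1.000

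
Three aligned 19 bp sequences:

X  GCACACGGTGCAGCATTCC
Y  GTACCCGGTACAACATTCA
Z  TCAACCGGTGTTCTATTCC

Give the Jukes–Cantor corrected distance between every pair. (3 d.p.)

X–Y: 5/19 sites differ → p ≈ 0.263158, d = −0.75 ln(1 − 0.350877) = 0.324100 ≈ 0.324.
X–Z: 7/19 sites differ → p ≈ 0.368421, d = −0.75 ln(1 − 0.491228) = 0.506816 ≈ 0.507.
Y–Z: 9/19 sites differ → p ≈ 0.473684, d = −0.75 ln(1 − 0.631579) = 0.748897 ≈ 0.749.

d(X,Y) = 0.324, d(X,Z) = 0.507, d(Y,Z) = 0.749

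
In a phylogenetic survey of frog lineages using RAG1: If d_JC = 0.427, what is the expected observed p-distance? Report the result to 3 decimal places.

p = (3/4)(1 − e^(−4d/3)) = 0.75 × (1 − e^(-0.569333)) = 0.75 × (1 − 0.565903) = 0.325573.

0.326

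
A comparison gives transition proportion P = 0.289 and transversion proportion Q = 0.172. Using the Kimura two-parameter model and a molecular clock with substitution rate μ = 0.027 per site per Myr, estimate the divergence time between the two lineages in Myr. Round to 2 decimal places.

Under the Kimura two-parameter model, d = −½ ln(1 − 2P − Q) − ¼ ln(1 − 2Q).
1 − 2P − Q = 0.25, giving −½ ln(0.25) = 0.693147.
1 − 2Q = 0.656, giving −¼ ln(0.656) = 0.105399.
d = 0.693147 + 0.105399 = 0.798546.
Under a molecular clock d = 2μt, so t = d/(2μ) = 0.798546 / (2 × 0.027) = 14.79 Myr.

14.79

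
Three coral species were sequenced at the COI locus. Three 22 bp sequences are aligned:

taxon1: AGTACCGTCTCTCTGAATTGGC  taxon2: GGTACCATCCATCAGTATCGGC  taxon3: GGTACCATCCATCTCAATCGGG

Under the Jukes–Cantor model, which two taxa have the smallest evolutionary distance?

taxon1–taxon2: 7/22 differ, p = 0.318, d = 0.414.
taxon1–taxon3: 7/22 differ, p = 0.318, d = 0.414.
taxon2–taxon3: 4/22 differ, p = 0.182, d = 0.208.
The smallest distance is between taxon2 and taxon3.

taxon2 and taxon3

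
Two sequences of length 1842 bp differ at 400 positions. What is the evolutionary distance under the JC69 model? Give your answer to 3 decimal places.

0.256

p = 400/1842 ≈ 0.217155.
d = −(3/4) ln(1 − 4p/3) = −0.75 ln(1 − 0.28954) = −0.75 ln(0.71046)
  = −0.75 × (-0.341843) = 0.256382 substitutions/site.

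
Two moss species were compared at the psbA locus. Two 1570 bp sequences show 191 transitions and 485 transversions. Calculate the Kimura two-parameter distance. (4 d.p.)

0.6422

P = 191/1570 ≈ 0.121656 and Q = 485/1570 ≈ 0.308917.
Under the Kimura two-parameter model, d = −½ ln(1 − 2P − Q) − ¼ ln(1 − 2Q).
1 − 2P − Q = 0.447771, giving −½ ln(0.447771) = 0.401737.
1 − 2Q = 0.382166, giving −¼ ln(0.382166) = 0.240475.
d = 0.401737 + 0.240475 = 0.642212.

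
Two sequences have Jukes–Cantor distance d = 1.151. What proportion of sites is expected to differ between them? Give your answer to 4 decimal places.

0.5884

p = (3/4)(1 − e^(−4d/3)) = 0.75 × (1 − e^(-1.534667)) = 0.75 × (1 − 0.215527) = 0.588355.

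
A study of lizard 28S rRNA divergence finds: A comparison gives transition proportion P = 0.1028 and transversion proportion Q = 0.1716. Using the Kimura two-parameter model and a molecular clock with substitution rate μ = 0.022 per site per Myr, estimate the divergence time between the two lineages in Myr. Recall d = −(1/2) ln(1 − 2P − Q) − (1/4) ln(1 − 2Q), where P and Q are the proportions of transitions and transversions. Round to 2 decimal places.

7.77

Under the Kimura two-parameter model, d = −½ ln(1 − 2P − Q) − ¼ ln(1 − 2Q).
1 − 2P − Q = 0.6228, giving −½ ln(0.6228) = 0.236765.
1 − 2Q = 0.6568, giving −¼ ln(0.6568) = 0.105094.
d = 0.236765 + 0.105094 = 0.341859.
Under a molecular clock d = 2μt, so t = d/(2μ) = 0.341859 / (2 × 0.022) = 7.77 Myr.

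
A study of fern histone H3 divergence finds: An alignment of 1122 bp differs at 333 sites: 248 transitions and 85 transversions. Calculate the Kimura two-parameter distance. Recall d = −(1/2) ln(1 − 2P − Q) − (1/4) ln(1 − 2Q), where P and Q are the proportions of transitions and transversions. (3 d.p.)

P = 248/1122 ≈ 0.221034 and Q = 85/1122 ≈ 0.075758.
Under the Kimura two-parameter model, d = −½ ln(1 − 2P − Q) − ¼ ln(1 − 2Q).
1 − 2P − Q = 0.482174, giving −½ ln(0.482174) = 0.364725.
1 − 2Q = 0.848484, giving −¼ ln(0.848484) = 0.041076.
d = 0.364725 + 0.041076 = 0.405801.

0.406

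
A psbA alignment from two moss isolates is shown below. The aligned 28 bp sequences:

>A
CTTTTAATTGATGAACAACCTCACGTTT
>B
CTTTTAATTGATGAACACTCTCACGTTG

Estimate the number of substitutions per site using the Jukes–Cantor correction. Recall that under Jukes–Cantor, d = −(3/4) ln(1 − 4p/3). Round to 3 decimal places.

The sequences differ at 3 of 28 sites (18, 19, 28), so p = 3/28 ≈ 0.107143.
d = −(3/4) ln(1 − 4p/3) = −0.75 ln(1 − 0.142857) = −0.75 ln(0.857143)
  = −0.75 × (-0.154151) = 0.115613 substitutions/site.

0.116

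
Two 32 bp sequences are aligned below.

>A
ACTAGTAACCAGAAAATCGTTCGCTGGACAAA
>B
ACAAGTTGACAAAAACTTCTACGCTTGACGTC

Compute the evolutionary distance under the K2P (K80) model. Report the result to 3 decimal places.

0.586

Of 32 sites, 4 differences are transitions and 9 are transversions, so P = 4/32 = 0.125 and Q = 9/32 = 0.28125.
Under the Kimura two-parameter model, d = −½ ln(1 − 2P − Q) − ¼ ln(1 − 2Q).
1 − 2P − Q = 0.46875, giving −½ ln(0.46875) = 0.378843.
1 − 2Q = 0.4375, giving −¼ ln(0.4375) = 0.206670.
d = 0.378843 + 0.206670 = 0.585513.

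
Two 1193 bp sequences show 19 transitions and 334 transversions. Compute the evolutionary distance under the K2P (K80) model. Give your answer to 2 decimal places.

0.39

P = 19/1193 ≈ 0.015926 and Q = 334/1193 ≈ 0.279966.
Under the Kimura two-parameter model, d = −½ ln(1 − 2P − Q) − ¼ ln(1 − 2Q).
1 − 2P − Q = 0.688182, giving −½ ln(0.688182) = 0.186851.
1 − 2Q = 0.440068, giving −¼ ln(0.440068) = 0.205207.
d = 0.186851 + 0.205207 = 0.392058.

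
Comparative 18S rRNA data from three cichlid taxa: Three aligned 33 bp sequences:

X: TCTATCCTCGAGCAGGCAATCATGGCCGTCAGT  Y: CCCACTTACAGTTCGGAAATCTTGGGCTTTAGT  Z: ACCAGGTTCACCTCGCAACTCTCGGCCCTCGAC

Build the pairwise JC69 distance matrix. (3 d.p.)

d(X,Y) = 0.780, d(X,Z) = 1.095, d(Y,Z) = 0.699

X–Y: 16/33 sites differ → p ≈ 0.484848, d = −0.75 ln(1 − 0.646464) = 0.779827 ≈ 0.780.
X–Z: 19/33 sites differ → p ≈ 0.575758, d = −0.75 ln(1 − 0.767677) = 1.094720 ≈ 1.095.
Y–Z: 15/33 sites differ → p ≈ 0.454545, d = −0.75 ln(1 − 0.60606) = 0.698667 ≈ 0.699.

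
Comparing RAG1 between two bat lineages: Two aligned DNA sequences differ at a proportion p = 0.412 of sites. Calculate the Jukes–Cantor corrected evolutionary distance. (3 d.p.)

0.598

d = −(3/4) ln(1 − 4p/3) = −0.75 ln(1 − 0.549333) = −0.75 ln(0.450667)
  = −0.75 × (-0.797027) = 0.597770 substitutions/site.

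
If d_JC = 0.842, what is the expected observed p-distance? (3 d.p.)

0.506

p = (3/4)(1 − e^(−4d/3)) = 0.75 × (1 − e^(-1.122667)) = 0.75 × (1 − 0.325411) = 0.505942.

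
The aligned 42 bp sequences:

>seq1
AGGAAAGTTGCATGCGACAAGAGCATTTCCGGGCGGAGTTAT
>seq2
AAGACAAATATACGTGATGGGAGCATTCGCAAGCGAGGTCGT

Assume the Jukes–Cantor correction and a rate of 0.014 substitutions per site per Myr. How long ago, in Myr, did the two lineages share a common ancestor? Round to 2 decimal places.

The sequences differ at 19 of 42 sites, so p = 19/42 ≈ 0.452381.
d = −(3/4) ln(1 − 4p/3) = −0.75 ln(1 − 0.603175) = −0.75 ln(0.396825)
  = −0.75 × (-0.924260) = 0.693195 substitutions/site.
Under a molecular clock d = 2μt, so t = d/(2μ) = 0.693195 / (2 × 0.014) = 24.76 Myr.

24.76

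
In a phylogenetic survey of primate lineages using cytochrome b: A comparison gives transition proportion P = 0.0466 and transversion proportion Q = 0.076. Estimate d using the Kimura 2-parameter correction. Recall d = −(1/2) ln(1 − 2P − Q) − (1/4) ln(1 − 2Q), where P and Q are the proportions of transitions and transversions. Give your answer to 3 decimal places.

Under the Kimura two-parameter model, d = −½ ln(1 − 2P − Q) − ¼ ln(1 − 2Q).
1 − 2P − Q = 0.8308, giving −½ ln(0.8308) = 0.092683.
1 − 2Q = 0.848, giving −¼ ln(0.848) = 0.041219.
d = 0.092683 + 0.041219 = 0.133902.

0.134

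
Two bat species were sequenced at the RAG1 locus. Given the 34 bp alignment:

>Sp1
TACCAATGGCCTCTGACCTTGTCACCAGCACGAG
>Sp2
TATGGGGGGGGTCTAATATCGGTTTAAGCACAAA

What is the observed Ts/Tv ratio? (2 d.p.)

1.25

Transitions are A↔G and C↔T; transversions are all other mismatches.
Transitions: 10. Transversions: 8.
R = 10/8 = 1.25.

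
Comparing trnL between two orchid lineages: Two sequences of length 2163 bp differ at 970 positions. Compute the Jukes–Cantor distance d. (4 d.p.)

0.6834

p = 970/2163 ≈ 0.448451.
d = −(3/4) ln(1 − 4p/3) = −0.75 ln(1 − 0.597935) = −0.75 ln(0.402065)
  = −0.75 × (-0.911142) = 0.683357 substitutions/site.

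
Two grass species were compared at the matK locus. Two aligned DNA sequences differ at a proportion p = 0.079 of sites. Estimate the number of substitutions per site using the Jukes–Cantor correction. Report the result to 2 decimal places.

d = −(3/4) ln(1 − 4p/3) = −0.75 ln(1 − 0.105333) = −0.75 ln(0.894667)
  = −0.75 × (-0.111304) = 0.083478 substitutions/site.

0.08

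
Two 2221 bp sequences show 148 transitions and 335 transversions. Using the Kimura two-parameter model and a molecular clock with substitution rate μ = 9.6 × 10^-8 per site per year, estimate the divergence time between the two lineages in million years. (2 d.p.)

P = 148/2221 ≈ 0.066637 and Q = 335/2221 ≈ 0.150833.
Under the Kimura two-parameter model, d = −½ ln(1 − 2P − Q) − ¼ ln(1 − 2Q).
1 − 2P − Q = 0.715893, giving −½ ln(0.715893) = 0.167112.
1 − 2Q = 0.698334, giving −¼ ln(0.698334) = 0.089764.
d = 0.167112 + 0.089764 = 0.256876.
Under a molecular clock d = 2μt, so t = d/(2μ) = 0.256876 / (2 × 9.6 × 10^-8) = 1.34 million years.

1.34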